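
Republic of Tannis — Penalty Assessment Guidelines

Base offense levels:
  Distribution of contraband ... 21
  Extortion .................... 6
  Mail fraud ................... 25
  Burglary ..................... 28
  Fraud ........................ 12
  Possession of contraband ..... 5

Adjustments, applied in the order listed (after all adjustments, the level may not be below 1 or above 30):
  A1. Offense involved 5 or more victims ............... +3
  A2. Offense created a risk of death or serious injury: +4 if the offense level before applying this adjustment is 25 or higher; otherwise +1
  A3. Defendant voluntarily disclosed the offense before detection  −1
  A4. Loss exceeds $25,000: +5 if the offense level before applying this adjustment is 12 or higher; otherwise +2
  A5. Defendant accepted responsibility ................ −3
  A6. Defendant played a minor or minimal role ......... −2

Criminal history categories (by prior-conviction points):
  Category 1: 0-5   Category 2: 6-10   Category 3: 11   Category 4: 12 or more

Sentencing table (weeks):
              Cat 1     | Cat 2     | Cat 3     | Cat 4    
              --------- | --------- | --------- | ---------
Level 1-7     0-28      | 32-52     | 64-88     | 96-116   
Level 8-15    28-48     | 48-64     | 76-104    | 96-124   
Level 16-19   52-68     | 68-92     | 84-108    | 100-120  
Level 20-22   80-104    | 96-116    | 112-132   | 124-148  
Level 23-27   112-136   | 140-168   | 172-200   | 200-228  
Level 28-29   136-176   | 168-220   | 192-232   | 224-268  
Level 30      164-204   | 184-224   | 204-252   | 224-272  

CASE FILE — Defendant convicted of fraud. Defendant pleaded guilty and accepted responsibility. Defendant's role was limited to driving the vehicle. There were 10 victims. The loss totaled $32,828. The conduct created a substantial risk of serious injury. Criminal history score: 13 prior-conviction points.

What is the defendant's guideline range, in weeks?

100-120 weeks

Base offense level for fraud: 12.
A1 applies: 12 + 3 = 15.
A2 applies (level before this adjustment is 15 < 25, so +1): 15 + 1 = 16.
A4 applies (level before this adjustment is 16 ≥ 12, so +5): 16 + 5 = 21.
A5 applies: 21 − 3 = 18.
A6 applies: 18 − 2 = 16.
Final offense level: 16.
Criminal history: 13 prior points → Category 4 (12+).
Level 16 falls in the 16-19 band.
Grid: Level 16-19 × Category 4 = 100-120 weeks.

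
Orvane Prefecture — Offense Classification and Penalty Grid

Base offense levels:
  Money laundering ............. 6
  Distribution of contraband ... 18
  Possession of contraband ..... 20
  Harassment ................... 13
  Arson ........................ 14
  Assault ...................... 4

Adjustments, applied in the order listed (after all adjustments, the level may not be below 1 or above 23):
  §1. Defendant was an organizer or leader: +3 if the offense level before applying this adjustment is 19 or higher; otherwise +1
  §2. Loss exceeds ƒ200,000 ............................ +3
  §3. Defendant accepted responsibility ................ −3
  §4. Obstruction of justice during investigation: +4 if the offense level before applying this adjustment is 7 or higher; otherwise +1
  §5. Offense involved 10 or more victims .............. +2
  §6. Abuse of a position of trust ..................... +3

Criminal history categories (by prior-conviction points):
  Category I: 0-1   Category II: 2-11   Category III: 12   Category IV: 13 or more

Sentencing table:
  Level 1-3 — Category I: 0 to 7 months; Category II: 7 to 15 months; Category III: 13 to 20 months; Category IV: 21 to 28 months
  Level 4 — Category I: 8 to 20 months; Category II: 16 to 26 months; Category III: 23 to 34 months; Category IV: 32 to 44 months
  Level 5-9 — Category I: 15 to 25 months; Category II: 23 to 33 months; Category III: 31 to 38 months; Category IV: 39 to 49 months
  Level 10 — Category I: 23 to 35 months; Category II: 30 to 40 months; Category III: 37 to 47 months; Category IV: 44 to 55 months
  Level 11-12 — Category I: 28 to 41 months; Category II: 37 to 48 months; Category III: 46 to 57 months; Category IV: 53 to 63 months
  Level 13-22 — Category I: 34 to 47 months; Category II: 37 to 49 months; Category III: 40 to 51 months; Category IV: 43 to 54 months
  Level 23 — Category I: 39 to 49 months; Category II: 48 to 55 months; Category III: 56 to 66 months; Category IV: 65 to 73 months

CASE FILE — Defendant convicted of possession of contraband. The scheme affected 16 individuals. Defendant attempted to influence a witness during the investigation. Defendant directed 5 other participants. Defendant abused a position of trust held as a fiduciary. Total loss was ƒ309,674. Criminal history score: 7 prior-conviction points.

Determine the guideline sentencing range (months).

48-55 months

Base offense level for possession of contraband: 20.
§1 applies (level before this adjustment is 20 ≥ 19, so +3): 20 + 3 = 23.
§2 applies: 23 + 3 = 26.
§4 applies (level before this adjustment is 26 ≥ 7, so +4): 26 + 4 = 30.
§5 applies: 30 + 2 = 32.
§6 applies: 32 + 3 = 35.
Level 35 exceeds the maximum of 23; capped at 23.
Final offense level: 23.
Criminal history: 7 prior points → Category II (2-11).
Level 23 falls in the 23 band.
Grid: Level 23 × Category II = 48-55 months.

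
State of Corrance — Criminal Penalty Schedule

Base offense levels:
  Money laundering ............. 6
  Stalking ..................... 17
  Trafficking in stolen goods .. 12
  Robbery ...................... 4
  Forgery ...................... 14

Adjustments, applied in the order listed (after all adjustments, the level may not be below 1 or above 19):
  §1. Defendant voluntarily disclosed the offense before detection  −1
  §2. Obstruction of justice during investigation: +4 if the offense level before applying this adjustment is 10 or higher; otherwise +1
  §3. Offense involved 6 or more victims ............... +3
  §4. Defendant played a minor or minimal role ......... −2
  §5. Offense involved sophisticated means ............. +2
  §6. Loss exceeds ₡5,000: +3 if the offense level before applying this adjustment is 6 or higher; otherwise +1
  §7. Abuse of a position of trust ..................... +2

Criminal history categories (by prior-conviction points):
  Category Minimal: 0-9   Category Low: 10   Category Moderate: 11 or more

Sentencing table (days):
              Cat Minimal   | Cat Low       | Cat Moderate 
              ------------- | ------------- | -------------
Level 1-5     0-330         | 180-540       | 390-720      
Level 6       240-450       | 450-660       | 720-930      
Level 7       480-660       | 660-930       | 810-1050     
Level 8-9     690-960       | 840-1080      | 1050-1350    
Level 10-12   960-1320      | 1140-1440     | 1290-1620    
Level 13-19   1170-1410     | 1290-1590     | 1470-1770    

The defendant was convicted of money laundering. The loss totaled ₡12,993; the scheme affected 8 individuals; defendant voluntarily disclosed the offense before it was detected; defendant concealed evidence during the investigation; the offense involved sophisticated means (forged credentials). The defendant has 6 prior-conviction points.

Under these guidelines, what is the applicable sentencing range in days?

Base offense level for money laundering: 6.
§1 applies: 6 − 1 = 5.
§2 applies (level before this adjustment is 5 < 10, so +1): 5 + 1 = 6.
§3 applies: 6 + 3 = 9.
§5 applies: 9 + 2 = 11.
§6 applies (level before this adjustment is 11 ≥ 6, so +3): 11 + 3 = 14.
§7 does not apply.
Final offense level: 14.
Criminal history: 6 prior points → Category Minimal (0-9).
Level 14 falls in the 13-19 band.
Grid: Level 13-19 × Category Minimal = 1170-1410 days.

1170-1410 days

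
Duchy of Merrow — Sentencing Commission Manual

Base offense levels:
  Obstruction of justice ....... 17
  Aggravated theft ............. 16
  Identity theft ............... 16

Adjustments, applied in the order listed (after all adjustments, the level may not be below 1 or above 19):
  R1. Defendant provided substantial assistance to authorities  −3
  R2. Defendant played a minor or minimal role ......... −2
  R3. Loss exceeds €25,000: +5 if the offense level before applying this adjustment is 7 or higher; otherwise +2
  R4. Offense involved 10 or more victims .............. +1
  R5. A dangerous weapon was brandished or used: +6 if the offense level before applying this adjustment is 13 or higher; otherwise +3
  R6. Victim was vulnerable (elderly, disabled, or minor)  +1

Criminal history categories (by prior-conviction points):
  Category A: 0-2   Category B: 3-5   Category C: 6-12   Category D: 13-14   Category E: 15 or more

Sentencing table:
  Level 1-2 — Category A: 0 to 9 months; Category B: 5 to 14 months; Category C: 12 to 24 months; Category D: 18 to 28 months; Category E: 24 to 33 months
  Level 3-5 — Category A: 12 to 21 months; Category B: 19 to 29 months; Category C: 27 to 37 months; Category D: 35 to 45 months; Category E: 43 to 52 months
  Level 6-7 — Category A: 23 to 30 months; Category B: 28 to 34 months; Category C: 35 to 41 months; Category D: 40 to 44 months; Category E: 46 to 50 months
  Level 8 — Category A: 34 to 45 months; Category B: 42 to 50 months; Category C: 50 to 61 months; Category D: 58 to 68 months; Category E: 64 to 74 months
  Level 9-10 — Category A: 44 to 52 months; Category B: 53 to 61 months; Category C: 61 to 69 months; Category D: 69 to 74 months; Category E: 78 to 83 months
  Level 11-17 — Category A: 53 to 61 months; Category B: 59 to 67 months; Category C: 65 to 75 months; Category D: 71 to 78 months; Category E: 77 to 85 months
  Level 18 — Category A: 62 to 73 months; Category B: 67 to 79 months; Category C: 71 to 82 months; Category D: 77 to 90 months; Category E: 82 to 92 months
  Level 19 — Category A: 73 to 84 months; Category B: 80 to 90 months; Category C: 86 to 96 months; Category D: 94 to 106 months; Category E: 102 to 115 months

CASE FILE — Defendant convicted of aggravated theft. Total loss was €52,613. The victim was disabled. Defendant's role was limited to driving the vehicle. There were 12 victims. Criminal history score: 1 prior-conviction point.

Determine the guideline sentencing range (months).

Base offense level for aggravated theft: 16.
R1 does not apply.
R2 applies: 16 − 2 = 14.
R3 applies (level before this adjustment is 14 ≥ 7, so +5): 14 + 5 = 19.
R4 applies: 19 + 1 = 20.
R6 applies: 20 + 1 = 21.
Level 21 exceeds the maximum of 19; capped at 19.
Final offense level: 19.
Criminal history: 1 prior point → Category A (0-2).
Level 19 falls in the 19 band.
Grid: Level 19 × Category A = 73-84 months.

73-84 months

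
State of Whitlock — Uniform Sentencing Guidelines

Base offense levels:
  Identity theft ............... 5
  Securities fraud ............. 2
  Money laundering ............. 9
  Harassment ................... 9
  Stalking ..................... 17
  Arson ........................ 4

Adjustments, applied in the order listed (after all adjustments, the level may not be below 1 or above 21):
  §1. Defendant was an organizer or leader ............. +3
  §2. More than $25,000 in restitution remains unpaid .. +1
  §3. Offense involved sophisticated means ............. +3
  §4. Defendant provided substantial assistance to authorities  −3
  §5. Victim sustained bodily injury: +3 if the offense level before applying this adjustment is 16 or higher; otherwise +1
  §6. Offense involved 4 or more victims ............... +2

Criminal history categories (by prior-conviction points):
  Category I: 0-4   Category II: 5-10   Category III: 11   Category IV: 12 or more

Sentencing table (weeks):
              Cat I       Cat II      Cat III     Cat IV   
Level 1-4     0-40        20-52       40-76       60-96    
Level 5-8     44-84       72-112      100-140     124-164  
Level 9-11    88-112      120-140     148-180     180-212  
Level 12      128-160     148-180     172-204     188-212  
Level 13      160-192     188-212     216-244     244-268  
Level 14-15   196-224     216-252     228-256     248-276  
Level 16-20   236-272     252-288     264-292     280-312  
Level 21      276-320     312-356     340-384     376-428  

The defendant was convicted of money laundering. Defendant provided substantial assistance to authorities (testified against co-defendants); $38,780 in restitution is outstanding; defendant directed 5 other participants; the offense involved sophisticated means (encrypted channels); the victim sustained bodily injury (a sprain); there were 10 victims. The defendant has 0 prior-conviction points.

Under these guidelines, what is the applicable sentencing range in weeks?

236-272 weeks

Base offense level for money laundering: 9.
§1 applies: 9 + 3 = 12.
§2 applies: 12 + 1 = 13.
§3 applies: 13 + 3 = 16.
§4 applies: 16 − 3 = 13.
§5 applies (level before this adjustment is 13 < 16, so +1): 13 + 1 = 14.
§6 applies: 14 + 2 = 16.
Final offense level: 16.
Criminal history: 0 prior points → Category I (0-4).
Level 16 falls in the 16-20 band.
Grid: Level 16-20 × Category I = 236-272 weeks.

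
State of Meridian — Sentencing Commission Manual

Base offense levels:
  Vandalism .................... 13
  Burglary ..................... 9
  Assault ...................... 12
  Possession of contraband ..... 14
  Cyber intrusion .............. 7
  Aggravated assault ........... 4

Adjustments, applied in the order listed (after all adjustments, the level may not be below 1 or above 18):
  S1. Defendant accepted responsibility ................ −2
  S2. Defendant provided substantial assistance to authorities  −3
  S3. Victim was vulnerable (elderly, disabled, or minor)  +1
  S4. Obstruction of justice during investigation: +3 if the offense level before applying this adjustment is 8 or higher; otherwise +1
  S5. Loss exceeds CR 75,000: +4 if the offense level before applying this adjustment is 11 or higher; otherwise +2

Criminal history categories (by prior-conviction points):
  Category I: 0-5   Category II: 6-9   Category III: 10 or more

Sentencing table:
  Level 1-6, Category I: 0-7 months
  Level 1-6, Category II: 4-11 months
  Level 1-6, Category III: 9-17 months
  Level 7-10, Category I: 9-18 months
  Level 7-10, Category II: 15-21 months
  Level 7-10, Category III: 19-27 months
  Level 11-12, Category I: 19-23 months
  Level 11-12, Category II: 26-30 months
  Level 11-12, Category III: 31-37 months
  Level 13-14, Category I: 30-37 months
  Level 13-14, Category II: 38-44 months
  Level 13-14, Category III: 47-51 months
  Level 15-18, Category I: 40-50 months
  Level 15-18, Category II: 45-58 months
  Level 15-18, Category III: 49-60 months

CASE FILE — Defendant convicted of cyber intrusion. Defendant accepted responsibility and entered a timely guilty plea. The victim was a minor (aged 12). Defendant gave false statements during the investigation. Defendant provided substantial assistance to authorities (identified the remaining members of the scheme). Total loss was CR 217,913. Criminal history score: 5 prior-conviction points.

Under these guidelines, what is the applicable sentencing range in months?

0-7 months

Base offense level for cyber intrusion: 7.
S1 applies: 7 − 2 = 5.
S2 applies: 5 − 3 = 2.
S3 applies: 2 + 1 = 3.
S4 applies (level before this adjustment is 3 < 8, so +1): 3 + 1 = 4.
S5 applies (level before this adjustment is 4 < 11, so +2): 4 + 2 = 6.
Final offense level: 6.
Criminal history: 5 prior points → Category I (0-5).
Level 6 falls in the 1-6 band.
Grid: Level 1-6 × Category I = 0-7 months.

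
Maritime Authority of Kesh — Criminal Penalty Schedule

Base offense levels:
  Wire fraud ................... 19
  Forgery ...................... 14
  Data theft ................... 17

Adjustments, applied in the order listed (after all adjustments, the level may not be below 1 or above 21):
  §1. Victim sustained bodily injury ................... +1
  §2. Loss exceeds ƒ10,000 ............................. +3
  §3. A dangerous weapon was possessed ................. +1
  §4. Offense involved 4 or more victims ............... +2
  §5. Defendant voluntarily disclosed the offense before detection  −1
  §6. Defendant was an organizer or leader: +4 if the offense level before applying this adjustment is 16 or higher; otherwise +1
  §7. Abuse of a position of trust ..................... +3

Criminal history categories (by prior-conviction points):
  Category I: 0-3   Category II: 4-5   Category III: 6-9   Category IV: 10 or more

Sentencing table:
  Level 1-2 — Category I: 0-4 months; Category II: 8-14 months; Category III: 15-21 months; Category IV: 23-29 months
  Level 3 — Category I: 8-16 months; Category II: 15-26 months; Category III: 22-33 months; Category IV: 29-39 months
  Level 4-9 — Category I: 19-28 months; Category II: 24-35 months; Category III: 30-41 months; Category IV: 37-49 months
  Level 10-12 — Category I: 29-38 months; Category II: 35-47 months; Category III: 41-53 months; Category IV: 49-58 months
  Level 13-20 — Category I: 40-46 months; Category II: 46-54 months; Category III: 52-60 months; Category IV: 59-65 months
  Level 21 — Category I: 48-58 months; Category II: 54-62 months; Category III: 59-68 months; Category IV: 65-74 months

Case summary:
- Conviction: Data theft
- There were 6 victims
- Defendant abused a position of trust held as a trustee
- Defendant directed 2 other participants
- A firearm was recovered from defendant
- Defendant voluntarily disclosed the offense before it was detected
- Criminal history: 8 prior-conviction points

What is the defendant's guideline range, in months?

Base offense level for data theft: 17.
§1 does not apply.
§2 does not apply.
§3 applies: 17 + 1 = 18.
§4 applies: 18 + 2 = 20.
§5 applies: 20 − 1 = 19.
§6 applies (level before this adjustment is 19 ≥ 16, so +4): 19 + 4 = 23.
§7 applies: 23 + 3 = 26.
Level 26 exceeds the maximum of 21; capped at 21.
Final offense level: 21.
Criminal history: 8 prior points → Category III (6-9).
Level 21 falls in the 21 band.
Grid: Level 21 × Category III = 59-68 months.

59-68 months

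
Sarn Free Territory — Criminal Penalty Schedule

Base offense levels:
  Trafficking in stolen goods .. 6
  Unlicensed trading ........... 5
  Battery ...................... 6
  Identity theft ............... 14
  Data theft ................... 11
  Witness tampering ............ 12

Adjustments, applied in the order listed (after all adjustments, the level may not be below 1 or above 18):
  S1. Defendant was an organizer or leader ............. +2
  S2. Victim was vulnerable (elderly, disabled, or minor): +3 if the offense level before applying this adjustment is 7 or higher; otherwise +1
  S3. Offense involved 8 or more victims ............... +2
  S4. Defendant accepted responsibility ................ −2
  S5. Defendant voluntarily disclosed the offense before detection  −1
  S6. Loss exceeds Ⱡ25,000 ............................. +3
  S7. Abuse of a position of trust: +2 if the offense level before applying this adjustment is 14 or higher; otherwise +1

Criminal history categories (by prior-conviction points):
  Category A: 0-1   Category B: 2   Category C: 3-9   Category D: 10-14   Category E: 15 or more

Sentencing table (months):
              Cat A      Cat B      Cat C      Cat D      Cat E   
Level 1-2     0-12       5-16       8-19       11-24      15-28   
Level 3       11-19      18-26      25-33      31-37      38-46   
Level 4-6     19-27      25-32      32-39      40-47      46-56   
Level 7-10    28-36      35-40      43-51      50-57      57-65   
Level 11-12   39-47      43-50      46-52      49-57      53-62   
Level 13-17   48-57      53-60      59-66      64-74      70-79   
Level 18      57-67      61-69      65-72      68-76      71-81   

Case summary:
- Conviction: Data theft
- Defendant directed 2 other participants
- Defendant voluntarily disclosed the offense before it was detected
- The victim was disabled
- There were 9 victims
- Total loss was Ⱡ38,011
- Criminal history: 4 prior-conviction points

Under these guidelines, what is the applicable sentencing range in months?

Base offense level for data theft: 11.
S1 applies: 11 + 2 = 13.
S2 applies (level before this adjustment is 13 ≥ 7, so +3): 13 + 3 = 16.
S3 applies: 16 + 2 = 18.
S4 does not apply.
S5 applies: 18 − 1 = 17.
S6 applies: 17 + 3 = 20.
Level 20 exceeds the maximum of 18; capped at 18.
Final offense level: 18.
Criminal history: 4 prior points → Category C (3-9).
Level 18 falls in the 18 band.
Grid: Level 18 × Category C = 65-72 months.

65-72 months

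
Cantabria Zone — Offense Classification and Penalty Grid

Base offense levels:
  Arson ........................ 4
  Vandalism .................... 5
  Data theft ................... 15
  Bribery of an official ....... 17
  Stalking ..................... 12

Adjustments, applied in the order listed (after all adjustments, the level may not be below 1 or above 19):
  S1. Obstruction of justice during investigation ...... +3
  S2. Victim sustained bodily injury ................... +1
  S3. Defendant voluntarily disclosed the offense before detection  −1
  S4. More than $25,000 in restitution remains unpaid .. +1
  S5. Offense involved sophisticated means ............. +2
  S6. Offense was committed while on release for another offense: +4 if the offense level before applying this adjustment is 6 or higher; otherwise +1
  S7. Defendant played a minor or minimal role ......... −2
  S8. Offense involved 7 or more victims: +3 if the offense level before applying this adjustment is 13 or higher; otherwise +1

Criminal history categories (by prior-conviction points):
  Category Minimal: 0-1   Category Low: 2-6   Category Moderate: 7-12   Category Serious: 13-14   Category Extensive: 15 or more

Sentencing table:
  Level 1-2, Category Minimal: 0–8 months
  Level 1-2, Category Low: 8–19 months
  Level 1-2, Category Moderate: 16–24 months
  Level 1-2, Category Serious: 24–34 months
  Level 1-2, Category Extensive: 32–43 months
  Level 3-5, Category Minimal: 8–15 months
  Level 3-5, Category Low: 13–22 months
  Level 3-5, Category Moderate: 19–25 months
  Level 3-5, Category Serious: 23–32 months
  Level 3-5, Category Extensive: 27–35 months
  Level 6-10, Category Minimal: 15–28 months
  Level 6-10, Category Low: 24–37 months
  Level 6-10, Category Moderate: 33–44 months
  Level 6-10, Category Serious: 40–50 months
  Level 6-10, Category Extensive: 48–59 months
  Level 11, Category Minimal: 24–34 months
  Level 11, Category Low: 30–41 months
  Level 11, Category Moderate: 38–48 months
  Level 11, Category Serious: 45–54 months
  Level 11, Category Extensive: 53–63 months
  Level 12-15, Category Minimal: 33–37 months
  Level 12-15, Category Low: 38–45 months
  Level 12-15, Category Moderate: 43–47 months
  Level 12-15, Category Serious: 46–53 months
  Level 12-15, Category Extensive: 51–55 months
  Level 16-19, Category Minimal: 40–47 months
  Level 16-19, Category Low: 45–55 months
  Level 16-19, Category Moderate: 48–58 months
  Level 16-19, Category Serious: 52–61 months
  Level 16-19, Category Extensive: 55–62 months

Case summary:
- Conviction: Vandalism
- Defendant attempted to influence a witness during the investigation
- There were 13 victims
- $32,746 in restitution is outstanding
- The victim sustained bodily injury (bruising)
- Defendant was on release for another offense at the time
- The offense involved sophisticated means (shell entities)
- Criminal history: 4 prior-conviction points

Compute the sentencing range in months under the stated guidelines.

45-55 months

Base offense level for vandalism: 5.
S1 applies: 5 + 3 = 8.
S2 applies: 8 + 1 = 9.
S4 applies: 9 + 1 = 10.
S5 applies: 10 + 2 = 12.
S6 applies (level before this adjustment is 12 ≥ 6, so +4): 12 + 4 = 16.
S8 applies (level before this adjustment is 16 ≥ 13, so +3): 16 + 3 = 19.
Final offense level: 19.
Criminal history: 4 prior points → Category Low (2-6).
Level 19 falls in the 16-19 band.
Grid: Level 16-19 × Category Low = 45-55 months.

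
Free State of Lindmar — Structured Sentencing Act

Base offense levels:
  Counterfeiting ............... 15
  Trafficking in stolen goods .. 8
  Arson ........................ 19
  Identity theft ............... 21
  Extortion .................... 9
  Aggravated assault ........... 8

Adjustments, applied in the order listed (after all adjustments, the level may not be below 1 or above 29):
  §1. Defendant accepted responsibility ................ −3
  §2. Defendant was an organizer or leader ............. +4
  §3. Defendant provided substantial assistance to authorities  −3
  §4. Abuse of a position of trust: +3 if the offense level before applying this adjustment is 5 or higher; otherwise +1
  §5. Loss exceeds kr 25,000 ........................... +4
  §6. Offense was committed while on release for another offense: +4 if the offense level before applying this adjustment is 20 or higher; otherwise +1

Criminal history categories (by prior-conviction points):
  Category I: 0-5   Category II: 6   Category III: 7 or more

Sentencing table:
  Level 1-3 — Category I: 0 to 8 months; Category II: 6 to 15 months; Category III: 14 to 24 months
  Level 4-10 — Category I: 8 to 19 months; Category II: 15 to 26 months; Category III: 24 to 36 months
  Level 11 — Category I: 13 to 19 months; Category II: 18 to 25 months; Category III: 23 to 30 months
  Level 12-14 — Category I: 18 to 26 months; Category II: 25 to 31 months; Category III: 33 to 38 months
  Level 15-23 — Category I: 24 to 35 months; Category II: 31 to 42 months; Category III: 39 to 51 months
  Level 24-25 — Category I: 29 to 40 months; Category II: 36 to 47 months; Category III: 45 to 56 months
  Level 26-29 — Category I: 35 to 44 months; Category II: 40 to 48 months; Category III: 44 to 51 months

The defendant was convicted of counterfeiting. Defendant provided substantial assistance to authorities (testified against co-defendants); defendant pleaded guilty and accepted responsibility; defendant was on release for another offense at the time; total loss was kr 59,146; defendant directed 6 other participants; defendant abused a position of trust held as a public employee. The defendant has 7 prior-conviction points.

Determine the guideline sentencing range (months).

45-56 months

Base offense level for counterfeiting: 15.
§1 applies: 15 − 3 = 12.
§2 applies: 12 + 4 = 16.
§3 applies: 16 − 3 = 13.
§4 applies (level before this adjustment is 13 ≥ 5, so +3): 13 + 3 = 16.
§5 applies: 16 + 4 = 20.
§6 applies (level before this adjustment is 20 ≥ 20, so +4): 20 + 4 = 24.
Final offense level: 24.
Criminal history: 7 prior points → Category III (7+).
Level 24 falls in the 24-25 band.
Grid: Level 24-25 × Category III = 45-56 months.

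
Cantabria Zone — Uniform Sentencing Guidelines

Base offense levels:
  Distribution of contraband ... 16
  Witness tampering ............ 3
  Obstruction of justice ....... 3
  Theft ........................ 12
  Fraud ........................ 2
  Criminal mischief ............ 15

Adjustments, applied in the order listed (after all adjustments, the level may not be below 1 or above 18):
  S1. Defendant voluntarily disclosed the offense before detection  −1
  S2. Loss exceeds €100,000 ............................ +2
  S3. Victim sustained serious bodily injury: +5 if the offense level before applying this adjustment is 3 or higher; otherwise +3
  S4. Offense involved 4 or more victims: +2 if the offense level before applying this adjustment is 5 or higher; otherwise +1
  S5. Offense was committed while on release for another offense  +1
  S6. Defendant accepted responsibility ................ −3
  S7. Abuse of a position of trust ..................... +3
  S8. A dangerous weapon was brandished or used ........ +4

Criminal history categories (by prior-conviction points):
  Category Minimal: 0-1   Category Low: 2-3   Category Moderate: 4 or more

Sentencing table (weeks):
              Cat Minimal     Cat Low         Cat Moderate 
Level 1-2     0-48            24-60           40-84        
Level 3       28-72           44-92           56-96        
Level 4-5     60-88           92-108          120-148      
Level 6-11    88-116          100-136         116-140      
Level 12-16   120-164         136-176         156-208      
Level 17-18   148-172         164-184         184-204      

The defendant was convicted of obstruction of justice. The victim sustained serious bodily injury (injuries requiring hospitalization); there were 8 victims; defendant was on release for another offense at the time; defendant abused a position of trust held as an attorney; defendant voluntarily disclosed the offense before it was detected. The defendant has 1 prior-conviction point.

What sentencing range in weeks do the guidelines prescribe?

Base offense level for obstruction of justice: 3.
S1 applies: 3 − 1 = 2.
S2 does not apply.
S3 applies (level before this adjustment is 2 < 3, so +3): 2 + 3 = 5.
S4 applies (level before this adjustment is 5 ≥ 5, so +2): 5 + 2 = 7.
S5 applies: 7 + 1 = 8.
S7 applies: 8 + 3 = 11.
Final offense level: 11.
Criminal history: 1 prior point → Category Minimal (0-1).
Level 11 falls in the 6-11 band.
Grid: Level 6-11 × Category Minimal = 88-116 weeks.

88-116 weeks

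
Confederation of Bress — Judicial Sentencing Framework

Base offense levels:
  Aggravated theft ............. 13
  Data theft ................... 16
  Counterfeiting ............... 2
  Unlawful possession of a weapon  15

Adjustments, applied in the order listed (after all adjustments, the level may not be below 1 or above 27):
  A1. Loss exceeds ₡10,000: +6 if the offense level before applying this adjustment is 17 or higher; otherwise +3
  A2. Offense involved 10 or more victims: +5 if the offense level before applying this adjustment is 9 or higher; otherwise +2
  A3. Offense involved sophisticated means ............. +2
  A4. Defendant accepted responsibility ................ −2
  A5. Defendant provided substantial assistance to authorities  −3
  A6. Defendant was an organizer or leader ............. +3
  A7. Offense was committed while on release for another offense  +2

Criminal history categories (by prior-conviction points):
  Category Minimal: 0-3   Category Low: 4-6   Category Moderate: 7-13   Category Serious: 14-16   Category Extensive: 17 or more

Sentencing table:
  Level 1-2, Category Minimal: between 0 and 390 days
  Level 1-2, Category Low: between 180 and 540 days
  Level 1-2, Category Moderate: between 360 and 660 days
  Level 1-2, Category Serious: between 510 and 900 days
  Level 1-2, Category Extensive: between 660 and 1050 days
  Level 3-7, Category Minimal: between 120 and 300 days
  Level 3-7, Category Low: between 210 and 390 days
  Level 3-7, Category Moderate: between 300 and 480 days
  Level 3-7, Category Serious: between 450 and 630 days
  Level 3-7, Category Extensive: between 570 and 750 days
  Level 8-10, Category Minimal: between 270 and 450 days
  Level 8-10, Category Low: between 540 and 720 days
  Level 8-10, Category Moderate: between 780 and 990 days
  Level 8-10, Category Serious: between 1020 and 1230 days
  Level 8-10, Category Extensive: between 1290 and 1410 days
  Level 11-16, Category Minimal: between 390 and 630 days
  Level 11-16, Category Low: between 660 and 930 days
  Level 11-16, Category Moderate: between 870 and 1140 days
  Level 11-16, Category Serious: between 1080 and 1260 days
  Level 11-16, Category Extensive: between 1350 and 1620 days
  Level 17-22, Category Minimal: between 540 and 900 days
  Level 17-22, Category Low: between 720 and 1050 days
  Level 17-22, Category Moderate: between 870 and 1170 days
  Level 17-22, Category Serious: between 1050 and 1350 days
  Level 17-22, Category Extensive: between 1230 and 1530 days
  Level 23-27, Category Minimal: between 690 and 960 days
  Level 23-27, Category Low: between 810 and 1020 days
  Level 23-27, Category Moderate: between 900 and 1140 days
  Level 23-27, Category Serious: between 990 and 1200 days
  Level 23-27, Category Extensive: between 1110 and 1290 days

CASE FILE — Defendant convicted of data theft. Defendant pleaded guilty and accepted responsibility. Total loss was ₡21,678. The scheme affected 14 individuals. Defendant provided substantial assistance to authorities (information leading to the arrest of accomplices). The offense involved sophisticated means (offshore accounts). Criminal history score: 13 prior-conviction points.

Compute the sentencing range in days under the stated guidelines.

870-1170 days

Base offense level for data theft: 16.
A1 applies (level before this adjustment is 16 < 17, so +3): 16 + 3 = 19.
A2 applies (level before this adjustment is 19 ≥ 9, so +5): 19 + 5 = 24.
A3 applies: 24 + 2 = 26.
A4 applies: 26 − 2 = 24.
A5 applies: 24 − 3 = 21.
A7 does not apply.
Final offense level: 21.
Criminal history: 13 prior points → Category Moderate (7-13).
Level 21 falls in the 17-22 band.
Grid: Level 17-22 × Category Moderate = 870-1170 days.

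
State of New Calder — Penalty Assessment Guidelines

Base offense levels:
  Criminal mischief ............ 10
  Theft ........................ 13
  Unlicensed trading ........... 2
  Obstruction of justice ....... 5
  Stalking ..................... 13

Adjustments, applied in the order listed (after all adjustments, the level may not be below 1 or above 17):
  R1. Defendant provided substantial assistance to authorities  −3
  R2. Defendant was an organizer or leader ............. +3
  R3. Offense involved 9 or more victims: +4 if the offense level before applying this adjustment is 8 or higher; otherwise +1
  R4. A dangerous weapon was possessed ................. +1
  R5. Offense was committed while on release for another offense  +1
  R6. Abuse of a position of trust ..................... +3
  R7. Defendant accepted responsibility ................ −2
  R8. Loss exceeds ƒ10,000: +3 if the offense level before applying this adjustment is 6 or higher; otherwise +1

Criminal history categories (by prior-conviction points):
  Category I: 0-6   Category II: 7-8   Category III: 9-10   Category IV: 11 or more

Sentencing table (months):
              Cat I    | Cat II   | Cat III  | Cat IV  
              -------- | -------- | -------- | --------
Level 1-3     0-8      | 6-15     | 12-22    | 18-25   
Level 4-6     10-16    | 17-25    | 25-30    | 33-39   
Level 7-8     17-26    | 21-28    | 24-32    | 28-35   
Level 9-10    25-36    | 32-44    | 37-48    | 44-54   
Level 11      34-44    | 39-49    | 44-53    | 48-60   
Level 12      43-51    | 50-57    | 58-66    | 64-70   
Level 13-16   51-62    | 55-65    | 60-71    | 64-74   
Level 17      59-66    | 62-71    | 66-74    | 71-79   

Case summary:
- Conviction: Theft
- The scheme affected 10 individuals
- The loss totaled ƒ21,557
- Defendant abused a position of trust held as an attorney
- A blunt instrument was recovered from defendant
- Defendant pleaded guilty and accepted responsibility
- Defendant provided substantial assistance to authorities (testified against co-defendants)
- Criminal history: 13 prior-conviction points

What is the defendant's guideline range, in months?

Base offense level for theft: 13.
R1 applies: 13 − 3 = 10.
R2 does not apply.
R3 applies (level before this adjustment is 10 ≥ 8, so +4): 10 + 4 = 14.
R4 applies: 14 + 1 = 15.
R6 applies: 15 + 3 = 18.
R7 applies: 18 − 2 = 16.
R8 applies (level before this adjustment is 16 ≥ 6, so +3): 16 + 3 = 19.
Level 19 exceeds the maximum of 17; capped at 17.
Final offense level: 17.
Criminal history: 13 prior points → Category IV (11+).
Level 17 falls in the 17 band.
Grid: Level 17 × Category IV = 71-79 months.

71-79 months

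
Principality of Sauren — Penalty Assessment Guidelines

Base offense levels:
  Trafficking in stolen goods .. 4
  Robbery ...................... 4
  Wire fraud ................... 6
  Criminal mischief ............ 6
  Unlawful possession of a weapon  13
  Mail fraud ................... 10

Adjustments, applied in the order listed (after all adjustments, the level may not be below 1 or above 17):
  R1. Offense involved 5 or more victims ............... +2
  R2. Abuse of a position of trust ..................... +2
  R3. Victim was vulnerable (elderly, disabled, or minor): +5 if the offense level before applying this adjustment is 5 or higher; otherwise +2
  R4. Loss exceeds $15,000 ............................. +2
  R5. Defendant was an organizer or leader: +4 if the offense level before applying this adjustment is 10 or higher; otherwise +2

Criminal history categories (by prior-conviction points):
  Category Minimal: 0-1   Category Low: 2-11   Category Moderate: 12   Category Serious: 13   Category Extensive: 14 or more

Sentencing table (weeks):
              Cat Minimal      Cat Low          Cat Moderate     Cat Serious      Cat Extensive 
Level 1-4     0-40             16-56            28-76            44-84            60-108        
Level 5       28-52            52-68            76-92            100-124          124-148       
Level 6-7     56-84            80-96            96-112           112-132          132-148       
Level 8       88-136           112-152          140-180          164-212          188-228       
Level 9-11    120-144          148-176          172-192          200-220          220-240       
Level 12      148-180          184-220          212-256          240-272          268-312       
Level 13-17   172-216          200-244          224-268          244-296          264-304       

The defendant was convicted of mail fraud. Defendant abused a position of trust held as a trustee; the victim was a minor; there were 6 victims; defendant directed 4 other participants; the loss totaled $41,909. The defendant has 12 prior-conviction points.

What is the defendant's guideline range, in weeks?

224-268 weeks

Base offense level for mail fraud: 10.
R1 applies: 10 + 2 = 12.
R2 applies: 12 + 2 = 14.
R3 applies (level before this adjustment is 14 ≥ 5, so +5): 14 + 5 = 19.
R4 applies: 19 + 2 = 21.
R5 applies (level before this adjustment is 21 ≥ 10, so +4): 21 + 4 = 25.
Level 25 exceeds the maximum of 17; capped at 17.
Final offense level: 17.
Criminal history: 12 prior points → Category Moderate (12).
Level 17 falls in the 13-17 band.
Grid: Level 13-17 × Category Moderate = 224-268 weeks.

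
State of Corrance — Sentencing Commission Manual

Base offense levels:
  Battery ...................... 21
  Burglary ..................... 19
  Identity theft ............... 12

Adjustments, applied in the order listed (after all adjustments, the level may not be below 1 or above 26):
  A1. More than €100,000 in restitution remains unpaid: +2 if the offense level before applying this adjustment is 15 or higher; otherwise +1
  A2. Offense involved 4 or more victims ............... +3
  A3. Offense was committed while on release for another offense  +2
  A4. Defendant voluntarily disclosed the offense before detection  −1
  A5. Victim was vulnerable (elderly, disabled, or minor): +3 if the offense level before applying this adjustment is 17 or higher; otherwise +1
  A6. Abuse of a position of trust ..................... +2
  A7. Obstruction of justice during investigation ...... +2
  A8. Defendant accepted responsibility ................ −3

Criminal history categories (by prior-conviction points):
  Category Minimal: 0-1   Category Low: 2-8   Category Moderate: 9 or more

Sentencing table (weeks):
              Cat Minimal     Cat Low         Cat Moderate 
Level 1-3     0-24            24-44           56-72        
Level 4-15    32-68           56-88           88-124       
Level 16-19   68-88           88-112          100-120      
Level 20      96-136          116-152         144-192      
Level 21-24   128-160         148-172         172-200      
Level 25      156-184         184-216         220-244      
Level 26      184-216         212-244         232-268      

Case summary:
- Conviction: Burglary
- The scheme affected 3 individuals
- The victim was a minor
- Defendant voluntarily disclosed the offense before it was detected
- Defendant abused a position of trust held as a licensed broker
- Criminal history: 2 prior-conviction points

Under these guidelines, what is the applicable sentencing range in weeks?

148-172 weeks

Base offense level for burglary: 19.
A3 does not apply.
A4 applies: 19 − 1 = 18.
A5 applies (level before this adjustment is 18 ≥ 17, so +3): 18 + 3 = 21.
A6 applies: 21 + 2 = 23.
A8 does not apply.
Final offense level: 23.
Criminal history: 2 prior points → Category Low (2-8).
Level 23 falls in the 21-24 band.
Grid: Level 21-24 × Category Low = 148-172 weeks.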